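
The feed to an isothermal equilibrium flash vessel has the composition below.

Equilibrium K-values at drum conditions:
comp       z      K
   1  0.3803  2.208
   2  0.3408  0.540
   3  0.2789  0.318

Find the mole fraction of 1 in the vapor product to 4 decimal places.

y_1 = 0.7012

Newton iteration, ψ⁰ = 0.6:
  ψ = 0.6000: g = -0.27213, g' = -0.6958 → ψ = 0.2089
  ψ = 0.2089: g = -0.02840, g' = -0.6185 → ψ = 0.1630
  ψ = 0.1630: g = 0.00038, g' = -0.6359 → ψ = 0.1636
Converged at ψ = 0.1636.
Compositions from xᵢ = zᵢ/(1+ψ(Kᵢ−1)), yᵢ = Kᵢxᵢ:
  1: x = 0.3176, y = 0.7012
  2: x = 0.3685, y = 0.1990
  3: x = 0.3139, y = 0.0998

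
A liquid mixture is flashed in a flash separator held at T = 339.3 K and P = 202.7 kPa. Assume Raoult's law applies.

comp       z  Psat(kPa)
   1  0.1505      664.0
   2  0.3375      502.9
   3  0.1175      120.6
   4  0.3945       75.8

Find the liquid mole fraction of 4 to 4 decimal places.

Raoult's law: Kᵢ = Pᵢˢᵃᵗ/P = Pᵢˢᵃᵗ/202.7.
  K_1 = 664.0/202.7 = 3.275777, K_2 = 502.9/202.7 = 2.481006, K_3 = 120.6/202.7 = 0.594968, K_4 = 75.8/202.7 = 0.373952
Newton iteration, ψ⁰ = 0.5:
  ψ = 0.5000: g = 0.02820, g' = -0.7728 → ψ = 0.5365
  ψ = 0.5365: g = 0.00007, g' = -0.7699 → ψ = 0.5366
Converged at ψ = 0.5366.
Compositions from xᵢ = zᵢ/(1+ψ(Kᵢ−1)), yᵢ = Kᵢxᵢ:
  1: x = 0.0678, y = 0.2220
  2: x = 0.1881, y = 0.4666
  3: x = 0.1501, y = 0.0893
  4: x = 0.5941, y = 0.2221

x_4 = 0.5941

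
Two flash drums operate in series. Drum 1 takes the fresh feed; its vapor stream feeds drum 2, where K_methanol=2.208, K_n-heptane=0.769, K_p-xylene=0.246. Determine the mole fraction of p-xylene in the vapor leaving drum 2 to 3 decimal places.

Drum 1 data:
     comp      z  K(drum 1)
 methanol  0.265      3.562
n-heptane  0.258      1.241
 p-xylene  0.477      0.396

Drum 1:
Let ψ₁ = V/F and solve Σ zᵢ(Kᵢ−1)/(1+ψ₁(Kᵢ−1)) = 0.
g(0) = ΣzᵢKᵢ − 1 = 0.453 and g(1) = 1 − Σzᵢ/Kᵢ = -0.487, so a root lies in (0, 1).
Iterate (Newton) starting at ψ₁ = 0.34:
  ψ₁ = 0.340: g = 0.0578, g' = -0.785 → ψ₁ = 0.414
  ψ₁ = 0.414: g = 0.0022, g' = -0.732 → ψ₁ = 0.417
Converged at ψ₁ = 0.417.
Drum-1 compositions:
  methanol: x = 0.128, y = 0.457
  n-heptane: x = 0.234, y = 0.291
  p-xylene: x = 0.637, y = 0.252
Drum-2 feed = drum-1 vapor: z₂ = (0.4566, 0.2910, 0.2524).
Drum 2:
Rachford–Rice: g(ψ₂) = Σ zᵢ(Kᵢ−1)/(1+ψ₂(Kᵢ−1)) = 0.
Check two-phase: ΣzᵢKᵢ = 1.294 > 1 and Σzᵢ/Kᵢ = 1.611 > 1, so g(0) = 0.294 > 0 and g(1) = -0.611 < 0.
Newton–Raphson from ψ₂ = 0.5:
  ψ₂ = 0.500: g = -0.0375, g' = -0.649 → ψ₂ = 0.442
  ψ₂ = 0.442: g = -0.0007, g' = -0.625 → ψ₂ = 0.441
Converged at ψ₂ = 0.441.
  methanol: x = 0.298, y = 0.658
  n-heptane: x = 0.324, y = 0.249
  p-xylene: x = 0.378, y = 0.093

y_p-xylene (drum 2) = 0.093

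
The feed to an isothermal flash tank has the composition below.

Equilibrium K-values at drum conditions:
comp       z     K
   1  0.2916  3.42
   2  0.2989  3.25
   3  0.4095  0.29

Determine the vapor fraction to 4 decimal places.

ψ = 0.6561

Let ψ = V/F and solve Σ zᵢ(Kᵢ−1)/(1+ψ(Kᵢ−1)) = 0.
g(0) = ΣzᵢKᵢ − 1 = 1.0875 and g(1) = 1 − Σzᵢ/Kᵢ = -0.5893, so a root lies in (0, 1).
Newton iteration, ψ⁰ = 0.42:
  ψ = 0.4200: g = 0.28145, g' = -1.2391 → ψ = 0.6471
  ψ = 0.6471: g = 0.01094, g' = -1.2167 → ψ = 0.6561
Converged at ψ = 0.6561.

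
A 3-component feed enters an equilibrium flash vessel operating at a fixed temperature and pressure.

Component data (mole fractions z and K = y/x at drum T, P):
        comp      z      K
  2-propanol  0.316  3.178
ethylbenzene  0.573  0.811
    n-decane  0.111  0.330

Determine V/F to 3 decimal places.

V/F = 0.718

Newton–Raphson from V/F = 0.41:
  V/F = 0.410: g = 0.1436, g' = -0.537 → V/F = 0.677
  V/F = 0.677: g = 0.0176, g' = -0.439 → V/F = 0.718
Converged at V/F = 0.718.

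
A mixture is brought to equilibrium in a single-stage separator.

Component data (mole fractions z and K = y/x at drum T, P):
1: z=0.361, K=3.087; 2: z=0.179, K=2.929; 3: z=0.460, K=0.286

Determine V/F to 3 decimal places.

Material balance + equilibrium reduce to Σ zᵢ(Kᵢ−1)/(1+V/F(Kᵢ−1)) = 0.
Feasibility: ΣzᵢKᵢ = 1.770, Σzᵢ/Kᵢ = 1.786 — both > 1, two phases present.
Newton iteration, V/F⁰ = 0.49:
  V/F = 0.490: g = 0.0448, g' = -1.115 → V/F = 0.530
Converged at V/F = 0.530.

V/F = 0.530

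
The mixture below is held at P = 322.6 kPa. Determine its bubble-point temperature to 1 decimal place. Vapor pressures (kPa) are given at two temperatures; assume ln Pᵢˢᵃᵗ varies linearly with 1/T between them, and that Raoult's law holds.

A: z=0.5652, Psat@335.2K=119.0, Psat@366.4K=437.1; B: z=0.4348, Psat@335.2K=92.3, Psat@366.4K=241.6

T = 363.9 K

Bubble-point temperature: ΣzᵢPᵢˢᵃᵗ(T) = P. Interpolate ln Pᵢˢᵃᵗ = aᵢ + bᵢ/T.
  T = 335.2 K: ΣzᵢPᵢˢᵃᵗ = 107.39 kPa
  T = 366.4 K: ΣzᵢPᵢˢᵃᵗ = 352.10 kPa
  T = 350.8 K: ΣzᵢPᵢˢᵃᵗ = 199.02 kPa
  T = 358.6 K: ΣzᵢPᵢˢᵃᵗ = 266.18 kPa
  T = 362.5 K: ΣzᵢPᵢˢᵃᵗ = 306.55 kPa
  T = 364.4 K: ΣzᵢPᵢˢᵃᵗ = 328.06 kPa
Interpolating between 362.5 K and 364.4 K gives T ≈ 363.9 K.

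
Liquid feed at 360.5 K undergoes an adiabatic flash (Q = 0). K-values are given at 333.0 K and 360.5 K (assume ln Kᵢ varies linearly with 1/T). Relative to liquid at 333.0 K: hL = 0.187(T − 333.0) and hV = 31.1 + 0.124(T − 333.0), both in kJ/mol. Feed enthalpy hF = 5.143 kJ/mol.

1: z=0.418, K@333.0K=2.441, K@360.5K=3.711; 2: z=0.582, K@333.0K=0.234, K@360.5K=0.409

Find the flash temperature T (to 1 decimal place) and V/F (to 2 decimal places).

T = 334.2 K, V/F = 0.16

Adiabatic flash: solve Rachford–Rice at each trial T, then check hF = ψ·hV(T) + (1−ψ)·hL(T).
  T = 333.0 K: K = (2.441, 0.234), RR gives ψ = 0.142, H_out = 4.410 kJ/mol
  T = 360.5 K: K = (3.711, 0.409), RR gives ψ = 0.493, H_out = 19.609 kJ/mol
  T = 346.8 K: K = (3.037, 0.313), RR gives ψ = 0.323, H_out = 12.341 kJ/mol
  T = 339.9 K: K = (2.729, 0.271), RR gives ψ = 0.237, H_out = 8.562 kJ/mol
  T = 336.4 K: K = (2.580, 0.252), RR gives ψ = 0.191, H_out = 6.520 kJ/mol
  T = 334.7 K: K = (2.510, 0.243), RR gives ψ = 0.167, H_out = 5.483 kJ/mol
Linear interpolation between T = 333.0 (H_out = 4.410) and T = 334.7 (H_out = 5.483) on hF = 5.143 gives T ≈ 334.2 K, at which ψ = 0.16.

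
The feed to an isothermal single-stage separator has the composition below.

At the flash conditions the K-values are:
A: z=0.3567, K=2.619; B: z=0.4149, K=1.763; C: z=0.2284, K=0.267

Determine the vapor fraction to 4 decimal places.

ψ = 0.8418

Iterate (Newton) starting at ψ = 0.5:
  ψ = 0.5000: g = 0.28402, g' = -0.7179 → ψ = 0.8956
  ψ = 0.8956: g = -0.06362, g' = -1.2810 → ψ = 0.8460
  ψ = 0.8460: g = -0.00459, g' = -1.1060 → ψ = 0.8418
Converged at ψ = 0.8418.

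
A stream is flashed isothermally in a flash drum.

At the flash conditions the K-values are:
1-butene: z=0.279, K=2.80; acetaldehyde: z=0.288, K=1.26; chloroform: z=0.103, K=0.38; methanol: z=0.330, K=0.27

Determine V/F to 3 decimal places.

Rachford–Rice: g(V/F) = Σ zᵢ(Kᵢ−1)/(1+V/F(Kᵢ−1)) = 0.
Check two-phase: ΣzᵢKᵢ = 1.272 > 1 and Σzᵢ/Kᵢ = 1.821 > 1, so g(0) = 0.272 > 0 and g(1) = -0.821 < 0.
Newton iteration, V/F⁰ = 0.3:
  V/F = 0.300: g = 0.0087, g' = -0.746 → V/F = 0.312
Converged at V/F = 0.312.

V/F = 0.312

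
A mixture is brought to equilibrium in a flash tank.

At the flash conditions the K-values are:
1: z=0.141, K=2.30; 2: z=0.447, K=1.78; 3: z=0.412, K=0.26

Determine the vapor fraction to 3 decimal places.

ψ = 0.333

Let ψ = V/F and solve Σ zᵢ(Kᵢ−1)/(1+ψ(Kᵢ−1)) = 0.
Feasibility: ΣzᵢKᵢ = 1.227, Σzᵢ/Kᵢ = 1.897 — both > 1, two phases present.
Newton–Raphson from ψ = 0.66:
  ψ = 0.660: g = -0.2671, g' = -1.050 → ψ = 0.405
  ψ = 0.405: g = -0.0507, g' = -0.720 → ψ = 0.335
  ψ = 0.335: g = -0.0013, g' = -0.685 → ψ = 0.333
Converged at ψ = 0.333.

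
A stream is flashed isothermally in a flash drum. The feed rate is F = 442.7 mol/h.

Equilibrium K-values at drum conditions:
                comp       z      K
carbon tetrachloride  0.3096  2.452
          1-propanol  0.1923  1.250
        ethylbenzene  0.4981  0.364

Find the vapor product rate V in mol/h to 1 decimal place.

V = 109.6 mol/h

Iterate (Newton) starting at β = 0.63:
  β = 0.6300: g = -0.25228, g' = -0.7479 → β = 0.2927
  β = 0.2927: g = -0.02900, g' = -0.6361 → β = 0.2471
  β = 0.2471: g = 0.00024, g' = -0.6478 → β = 0.2475
Converged at β = 0.2475.
Then V = β·F = 0.2475·442.7 = 109.6 mol/h and L = F − V = 333.1 mol/h.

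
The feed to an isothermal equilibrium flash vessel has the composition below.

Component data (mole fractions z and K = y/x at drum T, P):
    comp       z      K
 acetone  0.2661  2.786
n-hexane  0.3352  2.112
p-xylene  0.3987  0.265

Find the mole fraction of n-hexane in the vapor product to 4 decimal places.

Rachford–Rice: g(V/F) = Σ zᵢ(Kᵢ−1)/(1+V/F(Kᵢ−1)) = 0.
g(0) = ΣzᵢKᵢ − 1 = 0.5550 and g(1) = 1 − Σzᵢ/Kᵢ = -0.7588, so a root lies in (0, 1).
Iterate (Newton) starting at V/F = 0.33:
  V/F = 0.3300: g = 0.18482, g' = -0.9332 → V/F = 0.5280
  V/F = 0.5280: g = 0.00052, g' = -0.9646 → V/F = 0.5286
Converged at V/F = 0.5286.
Compositions from xᵢ = zᵢ/(1+V/F(Kᵢ−1)), yᵢ = Kᵢxᵢ:
  acetone: x = 0.1369, y = 0.3813
  n-hexane: x = 0.2111, y = 0.4459
  p-xylene: x = 0.6520, y = 0.1728

y_n-hexane = 0.4459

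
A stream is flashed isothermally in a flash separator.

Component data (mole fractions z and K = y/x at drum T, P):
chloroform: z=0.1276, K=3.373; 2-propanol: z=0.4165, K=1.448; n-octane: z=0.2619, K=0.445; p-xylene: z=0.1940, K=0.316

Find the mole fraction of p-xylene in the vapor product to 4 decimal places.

y_p-xylene = 0.0771

Newton–Raphson from β = 0.5:
  β = 0.5000: g = -0.11192, g' = -0.5703 → β = 0.3037
  β = 0.3037: g = -0.00211, g' = -0.5687 → β = 0.3000
Converged at β = 0.3000.
Compositions from xᵢ = zᵢ/(1+β(Kᵢ−1)), yᵢ = Kᵢxᵢ:
  chloroform: x = 0.0745, y = 0.2514
  2-propanol: x = 0.3672, y = 0.5316
  n-octane: x = 0.3142, y = 0.1398
  p-xylene: x = 0.2441, y = 0.0771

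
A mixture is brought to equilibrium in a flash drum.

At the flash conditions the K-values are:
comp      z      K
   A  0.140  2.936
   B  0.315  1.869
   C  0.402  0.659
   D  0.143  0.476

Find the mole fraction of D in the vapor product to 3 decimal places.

y_D = 0.104

Material balance + equilibrium reduce to Σ zᵢ(Kᵢ−1)/(1+β(Kᵢ−1)) = 0.
Feasibility: ΣzᵢKᵢ = 1.333, Σzᵢ/Kᵢ = 1.127 — both > 1, two phases present.
Iterate (Newton) starting at β = 0.5:
  β = 0.500: g = 0.0618, g' = -0.391 → β = 0.658
  β = 0.658: g = 0.0023, g' = -0.367 → β = 0.664
Converged at β = 0.664.
Compositions from xᵢ = zᵢ/(1+β(Kᵢ−1)), yᵢ = Kᵢxᵢ:
  A: x = 0.061, y = 0.180
  B: x = 0.200, y = 0.373
  C: x = 0.520, y = 0.342
  D: x = 0.219, y = 0.104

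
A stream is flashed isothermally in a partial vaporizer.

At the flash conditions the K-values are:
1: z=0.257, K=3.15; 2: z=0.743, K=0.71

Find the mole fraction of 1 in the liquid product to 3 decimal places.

Binary case is linear: z₁(K₁−1)(1+β(K₂−1)) + z₂(K₂−1)(1+β(K₁−1)) = 0
⇒ β = [z₁(K₁−1)+z₂(K₂−1)] / [−(K₁−1)(K₂−1)] = 0.3371/0.6235 = 0.541
Compositions from xᵢ = zᵢ/(1+β(Kᵢ−1)), yᵢ = Kᵢxᵢ:
  1: x = 0.119, y = 0.374
  2: x = 0.881, y = 0.626

x_1 = 0.119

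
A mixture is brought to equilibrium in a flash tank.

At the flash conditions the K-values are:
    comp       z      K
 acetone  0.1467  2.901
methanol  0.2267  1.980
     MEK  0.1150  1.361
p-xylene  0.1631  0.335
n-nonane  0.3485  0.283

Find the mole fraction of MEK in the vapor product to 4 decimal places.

Rachford–Rice: g(ψ) = Σ zᵢ(Kᵢ−1)/(1+ψ(Kᵢ−1)) = 0.
g(0) = ΣzᵢKᵢ − 1 = 0.1842 and g(1) = 1 − Σzᵢ/Kᵢ = -0.9679, so a root lies in (0, 1).
Newton–Raphson from ψ = 0.42:
  ψ = 0.4200: g = -0.15954, g' = -0.7902 → ψ = 0.2181
  ψ = 0.2181: g = -0.00438, g' = -0.7760 → ψ = 0.2124
Converged at ψ = 0.2125.
Compositions from xᵢ = zᵢ/(1+ψ(Kᵢ−1)), yᵢ = Kᵢxᵢ:
  acetone: x = 0.1045, y = 0.3031
  methanol: x = 0.1876, y = 0.3715
  MEK: x = 0.1068, y = 0.1454
  p-xylene: x = 0.1899, y = 0.0636
  n-nonane: x = 0.4111, y = 0.1163

y_MEK = 0.1454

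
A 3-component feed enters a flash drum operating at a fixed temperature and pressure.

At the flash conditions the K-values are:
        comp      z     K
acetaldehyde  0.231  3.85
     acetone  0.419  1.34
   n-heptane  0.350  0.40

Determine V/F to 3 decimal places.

Material balance + equilibrium reduce to Σ zᵢ(Kᵢ−1)/(1+V/F(Kᵢ−1)) = 0.
Feasibility: ΣzᵢKᵢ = 1.591, Σzᵢ/Kᵢ = 1.248 — both > 1, two phases present.
Newton iteration, V/F⁰ = 0.51:
  V/F = 0.510: g = 0.0871, g' = -0.608 → V/F = 0.653
  V/F = 0.653: g = 0.0013, g' = -0.602 → V/F = 0.655
Converged at V/F = 0.655.

V/F = 0.655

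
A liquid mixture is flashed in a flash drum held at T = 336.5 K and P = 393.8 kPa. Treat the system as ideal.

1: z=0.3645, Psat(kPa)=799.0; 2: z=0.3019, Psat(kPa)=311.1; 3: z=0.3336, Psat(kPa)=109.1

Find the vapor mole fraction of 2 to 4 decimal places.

y_2 = 0.2451

Raoult's law: Kᵢ = Pᵢˢᵃᵗ/P = Pᵢˢᵃᵗ/393.8.
  K_1 = 799.0/393.8 = 2.028949, K_2 = 311.1/393.8 = 0.789995, K_3 = 109.1/393.8 = 0.277044
Rachford–Rice: g(ψ) = Σ zᵢ(Kᵢ−1)/(1+ψ(Kᵢ−1)) = 0.
g(0) = ΣzᵢKᵢ − 1 = 0.0705 and g(1) = 1 − Σzᵢ/Kᵢ = -0.7659, so a root lies in (0, 1).
Newton iteration, ψ⁰ = 0.5:
  ψ = 0.5000: g = -0.20091, g' = -0.6125 → ψ = 0.1720
  ψ = 0.1720: g = -0.02255, g' = -0.5203 → ψ = 0.1287
  ψ = 0.1287: g = 0.00013, g' = -0.5270 → ψ = 0.1289
Converged at ψ = 0.1289.
Compositions from xᵢ = zᵢ/(1+ψ(Kᵢ−1)), yᵢ = Kᵢxᵢ:
  1: x = 0.3218, y = 0.6529
  2: x = 0.3103, y = 0.2451
  3: x = 0.3679, y = 0.1019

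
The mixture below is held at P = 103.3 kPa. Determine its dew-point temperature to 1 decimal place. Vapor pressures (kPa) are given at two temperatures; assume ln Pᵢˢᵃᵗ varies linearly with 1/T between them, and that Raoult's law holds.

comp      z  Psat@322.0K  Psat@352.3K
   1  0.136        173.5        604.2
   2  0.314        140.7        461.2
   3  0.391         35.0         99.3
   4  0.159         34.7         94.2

Dew-point temperature: Σzᵢ·P/Pᵢˢᵃᵗ(T) = 1. Interpolate ln Pᵢˢᵃᵗ = aᵢ + bᵢ/T.
  T = 322.0 K: ΣzᵢP/Pᵢˢᵃᵗ = 1.9389
  T = 352.3 K: ΣzᵢP/Pᵢˢᵃᵗ = 0.6747
  T = 337.1 K: ΣzᵢP/Pᵢˢᵃᵗ = 1.1183
  T = 344.7 K: ΣzᵢP/Pᵢˢᵃᵗ = 0.8637
  T = 340.9 K: ΣzᵢP/Pᵢˢᵃᵗ = 0.9813
  T = 339.0 K: ΣzᵢP/Pᵢˢᵃᵗ = 1.0472
  T = 339.9 K: ΣzᵢP/Pᵢˢᵃᵗ = 1.0154
  T = 340.4 K: ΣzᵢP/Pᵢˢᵃᵗ = 0.9982
Interpolating between 339.9 K and 340.4 K gives T ≈ 340.3 K.

T = 340.3 K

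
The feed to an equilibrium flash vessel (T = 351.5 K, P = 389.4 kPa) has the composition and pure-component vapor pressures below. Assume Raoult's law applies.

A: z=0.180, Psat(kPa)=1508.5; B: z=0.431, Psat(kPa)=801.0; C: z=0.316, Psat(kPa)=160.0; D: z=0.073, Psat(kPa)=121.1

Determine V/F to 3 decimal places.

V/F = 0.725

Raoult's law: Kᵢ = Pᵢˢᵃᵗ/P = Pᵢˢᵃᵗ/389.4.
  K_A = 1508.5/389.4 = 3.87391, K_B = 801.0/389.4 = 2.05701, K_C = 160.0/389.4 = 0.41089, K_D = 121.1/389.4 = 0.31099
Material balance + equilibrium reduce to Σ zᵢ(Kᵢ−1)/(1+V/F(Kᵢ−1)) = 0.
g(0) = ΣzᵢKᵢ − 1 = 0.736 and g(1) = 1 − Σzᵢ/Kᵢ = -0.260, so a root lies in (0, 1).
Newton iteration, V/F⁰ = 0.55:
  V/F = 0.550: g = 0.1322, g' = -0.746 → V/F = 0.727
  V/F = 0.727: g = -0.0015, g' = -0.785 → V/F = 0.725
Converged at V/F = 0.725.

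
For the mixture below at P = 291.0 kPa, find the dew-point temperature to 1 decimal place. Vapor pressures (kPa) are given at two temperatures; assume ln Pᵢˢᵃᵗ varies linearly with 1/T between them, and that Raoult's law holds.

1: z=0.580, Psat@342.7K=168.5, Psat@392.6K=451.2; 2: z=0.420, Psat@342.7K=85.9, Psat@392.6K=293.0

T = 380.9 K

Dew-point temperature: Σzᵢ·P/Pᵢˢᵃᵗ(T) = 1. Interpolate ln Pᵢˢᵃᵗ = aᵢ + bᵢ/T.
  T = 342.7 K: ΣzᵢP/Pᵢˢᵃᵗ = 2.4245
  T = 392.6 K: ΣzᵢP/Pᵢˢᵃᵗ = 0.7912
  T = 367.6 K: ΣzᵢP/Pᵢˢᵃᵗ = 1.3325
  T = 380.1 K: ΣzᵢP/Pᵢˢᵃᵗ = 1.0176
  T = 386.4 K: ΣzᵢP/Pᵢˢᵃᵗ = 0.8945
  T = 383.2 K: ΣzᵢP/Pᵢˢᵃᵗ = 0.9545
  T = 381.6 K: ΣzᵢP/Pᵢˢᵃᵗ = 0.9864
Interpolating between 380.1 K and 381.6 K gives T ≈ 380.9 K.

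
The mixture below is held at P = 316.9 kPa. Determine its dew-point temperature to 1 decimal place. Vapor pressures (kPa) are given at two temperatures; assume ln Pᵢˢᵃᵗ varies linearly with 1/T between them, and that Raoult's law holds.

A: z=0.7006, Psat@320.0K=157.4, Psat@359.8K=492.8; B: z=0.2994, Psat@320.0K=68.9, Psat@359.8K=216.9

Dew-point temperature: Σzᵢ·P/Pᵢˢᵃᵗ(T) = 1. Interpolate ln Pᵢˢᵃᵗ = aᵢ + bᵢ/T.
  T = 320.0 K: ΣzᵢP/Pᵢˢᵃᵗ = 2.7876
  T = 359.8 K: ΣzᵢP/Pᵢˢᵃᵗ = 0.8880
  T = 339.9 K: ΣzᵢP/Pᵢˢᵃᵗ = 1.5215
  T = 349.9 K: ΣzᵢP/Pᵢˢᵃᵗ = 1.1519
  T = 354.9 K: ΣzᵢP/Pᵢˢᵃᵗ = 1.0082
  T = 357.4 K: ΣzᵢP/Pᵢˢᵃᵗ = 0.9445
Interpolating between 354.9 K and 357.4 K gives T ≈ 355.2 K.

T = 355.2 K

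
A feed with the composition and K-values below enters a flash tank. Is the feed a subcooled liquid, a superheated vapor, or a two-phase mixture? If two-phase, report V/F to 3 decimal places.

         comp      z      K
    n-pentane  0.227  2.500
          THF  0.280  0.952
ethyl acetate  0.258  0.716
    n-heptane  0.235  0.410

ΣzᵢKᵢ = 1.115; Σzᵢ/Kᵢ = 1.318.
Both exceed 1, so a two-phase solution exists.
Let ψ = V/F and solve Σ zᵢ(Kᵢ−1)/(1+ψ(Kᵢ−1)) = 0.
Newton iteration, ψ⁰ = 0.5:
  ψ = 0.500: g = -0.1013, g' = -0.360 → ψ = 0.219
  ψ = 0.219: g = 0.0054, g' = -0.422 → ψ = 0.232
Converged at ψ = 0.232.

two-phase, V/F = 0.232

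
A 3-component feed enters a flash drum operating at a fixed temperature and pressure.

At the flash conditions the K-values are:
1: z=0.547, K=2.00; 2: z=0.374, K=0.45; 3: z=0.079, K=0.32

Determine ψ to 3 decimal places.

ψ = 0.499

Let ψ = V/F and solve Σ zᵢ(Kᵢ−1)/(1+ψ(Kᵢ−1)) = 0.
Check two-phase: ΣzᵢKᵢ = 1.288 > 1 and Σzᵢ/Kᵢ = 1.351 > 1, so g(0) = 0.288 > 0 and g(1) = -0.351 < 0.
Newton–Raphson from ψ = 0.5:
  ψ = 0.500: g = -0.0005, g' = -0.542 → ψ = 0.499
Converged at ψ = 0.499.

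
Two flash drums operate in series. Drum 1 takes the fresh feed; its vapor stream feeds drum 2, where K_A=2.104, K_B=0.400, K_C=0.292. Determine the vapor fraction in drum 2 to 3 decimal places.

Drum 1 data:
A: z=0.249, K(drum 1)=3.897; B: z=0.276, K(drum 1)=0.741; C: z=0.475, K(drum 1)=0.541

V/F (drum 2) = 0.209

Drum 1:
Rachford–Rice: g(ψ₁) = Σ zᵢ(Kᵢ−1)/(1+ψ₁(Kᵢ−1)) = 0.
Check two-phase: ΣzᵢKᵢ = 1.432 > 1 and Σzᵢ/Kᵢ = 1.314 > 1, so g(0) = 0.432 > 0 and g(1) = -0.314 < 0.
Iterate (Newton) starting at ψ₁ = 0.5:
  ψ₁ = 0.500: g = -0.0705, g' = -0.542 → ψ₁ = 0.370
  ψ₁ = 0.370: g = 0.0066, g' = -0.655 → ψ₁ = 0.380
Converged at ψ₁ = 0.380.
Drum-1 compositions:
  A: x = 0.119, y = 0.462
  B: x = 0.306, y = 0.227
  C: x = 0.575, y = 0.311
Drum-2 feed = drum-1 vapor: z₂ = (0.4619, 0.2268, 0.3113).
Drum 2:
Material balance + equilibrium reduce to Σ zᵢ(Kᵢ−1)/(1+ψ₂(Kᵢ−1)) = 0.
Feasibility: ΣzᵢKᵢ = 1.153, Σzᵢ/Kᵢ = 1.853 — both > 1, two phases present.
Newton–Raphson from ψ₂ = 0.38:
  ψ₂ = 0.380: g = -0.1186, g' = -0.708 → ψ₂ = 0.213
  ψ₂ = 0.213: g = -0.0025, g' = -0.693 → ψ₂ = 0.209
Converged at ψ₂ = 0.209.
  A: x = 0.375, y = 0.790
  B: x = 0.259, y = 0.104
  C: x = 0.365, y = 0.107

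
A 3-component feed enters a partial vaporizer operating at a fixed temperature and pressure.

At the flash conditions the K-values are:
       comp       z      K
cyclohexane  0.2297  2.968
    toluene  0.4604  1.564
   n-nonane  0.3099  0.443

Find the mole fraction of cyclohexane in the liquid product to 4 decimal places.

x_cyclohexane = 0.0840

Material balance + equilibrium reduce to Σ zᵢ(Kᵢ−1)/(1+ψ(Kᵢ−1)) = 0.
Feasibility: ΣzᵢKᵢ = 1.5391, Σzᵢ/Kᵢ = 1.0713 — both > 1, two phases present.
Newton iteration, ψ⁰ = 0.39:
  ψ = 0.3900: g = 0.24808, g' = -0.5401 → ψ = 0.8493
  ψ = 0.8493: g = 0.01718, g' = -0.5379 → ψ = 0.8813
  ψ = 0.8813: g = -0.00027, g' = -0.5553 → ψ = 0.8808
Converged at ψ = 0.8808.
Compositions from xᵢ = zᵢ/(1+ψ(Kᵢ−1)), yᵢ = Kᵢxᵢ:
  cyclohexane: x = 0.0840, y = 0.2494
  toluene: x = 0.3076, y = 0.4811
  n-nonane: x = 0.6084, y = 0.2695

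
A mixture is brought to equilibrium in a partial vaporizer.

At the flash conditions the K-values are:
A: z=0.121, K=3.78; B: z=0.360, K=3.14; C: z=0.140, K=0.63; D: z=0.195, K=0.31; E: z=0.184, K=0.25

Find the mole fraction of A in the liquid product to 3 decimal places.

x_A = 0.049

Let β = V/F and solve Σ zᵢ(Kᵢ−1)/(1+β(Kᵢ−1)) = 0.
g(0) = ΣzᵢKᵢ − 1 = 0.782 and g(1) = 1 − Σzᵢ/Kᵢ = -0.734, so a root lies in (0, 1).
Newton–Raphson from β = 0.66:
  β = 0.660: g = -0.1509, g' = -1.152 → β = 0.529
  β = 0.529: g = -0.0076, g' = -1.060 → β = 0.522
Converged at β = 0.522.
Compositions from xᵢ = zᵢ/(1+β(Kᵢ−1)), yᵢ = Kᵢxᵢ:
  A: x = 0.049, y = 0.187
  B: x = 0.170, y = 0.534
  C: x = 0.174, y = 0.109
  D: x = 0.305, y = 0.094
  E: x = 0.302, y = 0.076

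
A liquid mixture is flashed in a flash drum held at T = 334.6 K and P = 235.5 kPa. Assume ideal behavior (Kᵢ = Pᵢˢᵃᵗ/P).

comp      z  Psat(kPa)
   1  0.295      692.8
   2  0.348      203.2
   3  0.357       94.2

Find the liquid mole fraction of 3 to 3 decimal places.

Raoult's law: Kᵢ = Pᵢˢᵃᵗ/P = Pᵢˢᵃᵗ/235.5.
  K_1 = 692.8/235.5 = 2.94183, K_2 = 203.2/235.5 = 0.86285, K_3 = 94.2/235.5 = 0.40000
Material balance + equilibrium reduce to Σ zᵢ(Kᵢ−1)/(1+ψ(Kᵢ−1)) = 0.
Feasibility: ΣzᵢKᵢ = 1.311, Σzᵢ/Kᵢ = 1.396 — both > 1, two phases present.
Iterate (Newton) starting at ψ = 0.5:
  ψ = 0.500: g = -0.0666, g' = -0.556 → ψ = 0.380
  ψ = 0.380: g = 0.0016, g' = -0.591 → ψ = 0.383
Converged at ψ = 0.383.
Compositions from xᵢ = zᵢ/(1+ψ(Kᵢ−1)), yᵢ = Kᵢxᵢ:
  1: x = 0.169, y = 0.498
  2: x = 0.367, y = 0.317
  3: x = 0.464, y = 0.185

x_3 = 0.464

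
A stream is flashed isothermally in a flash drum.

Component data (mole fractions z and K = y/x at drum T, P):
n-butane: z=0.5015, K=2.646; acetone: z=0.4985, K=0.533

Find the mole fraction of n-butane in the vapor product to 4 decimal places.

y_n-butane = 0.5848

Rachford–Rice: g(V/F) = Σ zᵢ(Kᵢ−1)/(1+V/F(Kᵢ−1)) = 0.
Check two-phase: ΣzᵢKᵢ = 1.5927 > 1 and Σzᵢ/Kᵢ = 1.1248 > 1, so g(0) = 0.5927 > 0 and g(1) = -0.1248 < 0.
Binary case is linear: z₁(K₁−1)(1+V/F(K₂−1)) + z₂(K₂−1)(1+V/F(K₁−1)) = 0
⇒ V/F = [z₁(K₁−1)+z₂(K₂−1)] / [−(K₁−1)(K₂−1)] = 0.59267/0.76868 = 0.7710
Compositions from xᵢ = zᵢ/(1+V/F(Kᵢ−1)), yᵢ = Kᵢxᵢ:
  n-butane: x = 0.2210, y = 0.5848
  acetone: x = 0.7790, y = 0.4152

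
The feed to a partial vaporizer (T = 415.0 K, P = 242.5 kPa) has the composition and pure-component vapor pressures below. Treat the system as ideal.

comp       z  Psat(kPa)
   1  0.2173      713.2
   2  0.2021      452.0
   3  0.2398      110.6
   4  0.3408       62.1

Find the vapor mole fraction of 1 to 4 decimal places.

y_1 = 0.4542

Raoult's law: Kᵢ = Pᵢˢᵃᵗ/P = Pᵢˢᵃᵗ/242.5.
  K_1 = 713.2/242.5 = 2.941031, K_2 = 452.0/242.5 = 1.863918, K_3 = 110.6/242.5 = 0.456082, K_4 = 62.1/242.5 = 0.256082
Rachford–Rice: g(V/F) = Σ zᵢ(Kᵢ−1)/(1+V/F(Kᵢ−1)) = 0.
Feasibility: ΣzᵢKᵢ = 1.2124, Σzᵢ/Kᵢ = 2.0389 — both > 1, two phases present.
Iterate (Newton) starting at V/F = 0.5:
  V/F = 0.5000: g = -0.24686, g' = -0.8964 → V/F = 0.2246
  V/F = 0.2246: g = -0.01303, g' = -0.8668 → V/F = 0.2096
  V/F = 0.2096: g = 0.00007, g' = -0.8769 → V/F = 0.2097
Converged at V/F = 0.2097.
Compositions from xᵢ = zᵢ/(1+V/F(Kᵢ−1)), yᵢ = Kᵢxᵢ:
  1: x = 0.1544, y = 0.4542
  2: x = 0.1711, y = 0.3189
  3: x = 0.2707, y = 0.1234
  4: x = 0.4038, y = 0.1034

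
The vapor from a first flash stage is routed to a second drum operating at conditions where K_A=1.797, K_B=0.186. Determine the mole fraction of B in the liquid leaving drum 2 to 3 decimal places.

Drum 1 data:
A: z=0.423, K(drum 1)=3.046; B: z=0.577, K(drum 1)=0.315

Drum 1:
Rachford–Rice: g(ψ₁) = Σ zᵢ(Kᵢ−1)/(1+ψ₁(Kᵢ−1)) = 0.
g(0) = ΣzᵢKᵢ − 1 = 0.470 and g(1) = 1 − Σzᵢ/Kᵢ = -0.971, so a root lies in (0, 1).
Iterate (Newton) starting at ψ₁ = 0.58:
  ψ₁ = 0.580: g = -0.2600, g' = -1.116 → ψ₁ = 0.347
  ψ₁ = 0.347: g = -0.0123, g' = -1.072 → ψ₁ = 0.335
  ψ₁ = 0.335: g = 0.0000, g' = -1.079 → ψ₁ = 0.336
Converged at ψ₁ = 0.336.
Drum-1 compositions:
  A: x = 0.251, y = 0.764
  B: x = 0.749, y = 0.236
Drum-2 feed = drum-1 vapor: z₂ = (0.7640, 0.2360).
Drum 2:
Rachford–Rice: g(ψ₂) = Σ zᵢ(Kᵢ−1)/(1+ψ₂(Kᵢ−1)) = 0.
g(0) = ΣzᵢKᵢ − 1 = 0.417 and g(1) = 1 − Σzᵢ/Kᵢ = -0.694, so a root lies in (0, 1).
Binary case is linear: z₁(K₁−1)(1+ψ₂(K₂−1)) + z₂(K₂−1)(1+ψ₂(K₁−1)) = 0
⇒ ψ₂ = [z₁(K₁−1)+z₂(K₂−1)] / [−(K₁−1)(K₂−1)] = 0.4168/0.6488 = 0.642
  A: x = 0.505, y = 0.908
  B: x = 0.495, y = 0.092

x_B (drum 2) = 0.495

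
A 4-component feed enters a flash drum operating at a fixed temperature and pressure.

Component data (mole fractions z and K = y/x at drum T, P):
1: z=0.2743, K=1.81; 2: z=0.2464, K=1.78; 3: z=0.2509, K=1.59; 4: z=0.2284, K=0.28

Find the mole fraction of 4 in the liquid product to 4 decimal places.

Material balance + equilibrium reduce to Σ zᵢ(Kᵢ−1)/(1+ψ(Kᵢ−1)) = 0.
Feasibility: ΣzᵢKᵢ = 1.3980, Σzᵢ/Kᵢ = 1.2635 — both > 1, two phases present.
Iterate (Newton) starting at ψ = 0.5:
  ψ = 0.5000: g = 0.15376, g' = -0.5099 → ψ = 0.8016
  ψ = 0.8016: g = -0.03540, g' = -0.8253 → ψ = 0.7587
  ψ = 0.7587: g = -0.00179, g' = -0.7449 → ψ = 0.7563
Converged at ψ = 0.7562.
Compositions from xᵢ = zᵢ/(1+ψ(Kᵢ−1)), yᵢ = Kᵢxᵢ:
  1: x = 0.1701, y = 0.3079
  2: x = 0.1550, y = 0.2759
  3: x = 0.1735, y = 0.2759
  4: x = 0.5014, y = 0.1404

x_4 = 0.5014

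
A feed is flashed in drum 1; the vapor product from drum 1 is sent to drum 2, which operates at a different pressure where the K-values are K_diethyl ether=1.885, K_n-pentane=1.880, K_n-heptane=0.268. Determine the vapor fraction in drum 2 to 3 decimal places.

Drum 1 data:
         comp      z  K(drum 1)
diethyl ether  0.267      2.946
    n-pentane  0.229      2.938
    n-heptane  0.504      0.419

V/F (drum 2) = 0.560

Drum 1:
Rachford–Rice: g(ψ₁) = Σ zᵢ(Kᵢ−1)/(1+ψ₁(Kᵢ−1)) = 0.
g(0) = ΣzᵢKᵢ − 1 = 0.671 and g(1) = 1 − Σzᵢ/Kᵢ = -0.371, so a root lies in (0, 1).
Newton iteration, ψ₁⁰ = 0.5:
  ψ₁ = 0.500: g = 0.0760, g' = -0.820 → ψ₁ = 0.593
  ψ₁ = 0.593: g = 0.0012, g' = -0.800 → ψ₁ = 0.594
Converged at ψ₁ = 0.594.
Drum-1 compositions:
  diethyl ether: x = 0.124, y = 0.365
  n-pentane: x = 0.106, y = 0.313
  n-heptane: x = 0.770, y = 0.323
Drum-2 feed = drum-1 vapor: z₂ = (0.3648, 0.3127, 0.3225).
Drum 2:
Let ψ₂ = V/F and solve Σ zᵢ(Kᵢ−1)/(1+ψ₂(Kᵢ−1)) = 0.
Check two-phase: ΣzᵢKᵢ = 1.362 > 1 and Σzᵢ/Kᵢ = 1.563 > 1, so g(0) = 0.362 > 0 and g(1) = -0.563 < 0.
Newton–Raphson from ψ₂ = 0.5:
  ψ₂ = 0.500: g = 0.0425, g' = -0.684 → ψ₂ = 0.562
  ψ₂ = 0.562: g = -0.0015, g' = -0.735 → ψ₂ = 0.560
Converged at ψ₂ = 0.560.
  diethyl ether: x = 0.244, y = 0.460
  n-pentane: x = 0.209, y = 0.394
  n-heptane: x = 0.547, y = 0.147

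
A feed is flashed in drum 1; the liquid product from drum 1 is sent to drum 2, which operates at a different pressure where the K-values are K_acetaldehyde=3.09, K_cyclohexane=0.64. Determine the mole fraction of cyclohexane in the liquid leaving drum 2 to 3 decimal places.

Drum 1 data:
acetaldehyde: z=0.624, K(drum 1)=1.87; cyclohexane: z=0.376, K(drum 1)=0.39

Drum 1:
Material balance + equilibrium reduce to Σ zᵢ(Kᵢ−1)/(1+ψ₁(Kᵢ−1)) = 0.
Feasibility: ΣzᵢKᵢ = 1.314, Σzᵢ/Kᵢ = 1.298 — both > 1, two phases present.
Iterate (Newton) starting at ψ₁ = 0.49:
  ψ₁ = 0.490: g = 0.0535, g' = -0.517 → ψ₁ = 0.593
  ψ₁ = 0.593: g = -0.0015, g' = -0.549 → ψ₁ = 0.591
Converged at ψ₁ = 0.591.
Drum-1 compositions:
  acetaldehyde: x = 0.412, y = 0.771
  cyclohexane: x = 0.588, y = 0.229
Drum-2 feed = drum-1 liquid: z₂ = (0.4122, 0.5878).
Drum 2:
Rachford–Rice: g(ψ₂) = Σ zᵢ(Kᵢ−1)/(1+ψ₂(Kᵢ−1)) = 0.
g(0) = ΣzᵢKᵢ − 1 = 0.650 and g(1) = 1 − Σzᵢ/Kᵢ = -0.052, so a root lies in (0, 1).
Iterate (Newton) starting at ψ₂ = 0.34:
  ψ₂ = 0.340: g = 0.2624, g' = -0.714 → ψ₂ = 0.707
  ψ₂ = 0.707: g = 0.0636, g' = -0.430 → ψ₂ = 0.855
  ψ₂ = 0.855: g = 0.0032, g' = -0.391 → ψ₂ = 0.864
Converged at ψ₂ = 0.864.
  acetaldehyde: x = 0.147, y = 0.454
  cyclohexane: x = 0.853, y = 0.546

x_cyclohexane (drum 2) = 0.853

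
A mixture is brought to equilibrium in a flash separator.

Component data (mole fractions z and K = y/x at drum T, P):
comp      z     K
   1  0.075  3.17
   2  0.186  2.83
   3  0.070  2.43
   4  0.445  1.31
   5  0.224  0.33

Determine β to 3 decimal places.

Rachford–Rice: g(β) = Σ zᵢ(Kᵢ−1)/(1+β(Kᵢ−1)) = 0.
Feasibility: ΣzᵢKᵢ = 1.591, Σzᵢ/Kᵢ = 1.137 — both > 1, two phases present.
Iterate (Newton) starting at β = 0.47:
  β = 0.470: g = 0.2248, g' = -0.565 → β = 0.868
  β = 0.868: g = -0.0174, g' = -0.765 → β = 0.845
Converged at β = 0.845.

β = 0.845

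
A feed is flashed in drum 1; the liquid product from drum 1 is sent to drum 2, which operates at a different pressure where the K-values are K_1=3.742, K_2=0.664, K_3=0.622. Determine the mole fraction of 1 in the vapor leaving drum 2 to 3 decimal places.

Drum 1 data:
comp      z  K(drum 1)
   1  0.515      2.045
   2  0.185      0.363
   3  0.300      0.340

Drum 1:
Let ψ₁ = V/F and solve Σ zᵢ(Kᵢ−1)/(1+ψ₁(Kᵢ−1)) = 0.
Check two-phase: ΣzᵢKᵢ = 1.222 > 1 and Σzᵢ/Kᵢ = 1.644 > 1, so g(0) = 0.222 > 0 and g(1) = -0.644 < 0.
Iterate (Newton) starting at ψ₁ = 0.5:
  ψ₁ = 0.500: g = -0.1150, g' = -0.695 → ψ₁ = 0.335
  ψ₁ = 0.335: g = -0.0052, g' = -0.645 → ψ₁ = 0.327
Converged at ψ₁ = 0.327.
Drum-1 compositions:
  1: x = 0.384, y = 0.785
  2: x = 0.234, y = 0.085
  3: x = 0.382, y = 0.130
Drum-2 feed = drum-1 liquid: z₂ = (0.3839, 0.2336, 0.3824).
Drum 2:
Let ψ₂ = V/F and solve Σ zᵢ(Kᵢ−1)/(1+ψ₂(Kᵢ−1)) = 0.
Feasibility: ΣzᵢKᵢ = 1.830, Σzᵢ/Kᵢ = 1.069 — both > 1, two phases present.
Newton–Raphson from ψ₂ = 0.5:
  ψ₂ = 0.500: g = 0.1714, g' = -0.635 → ψ₂ = 0.770
  ψ₂ = 0.770: g = 0.0285, g' = -0.455 → ψ₂ = 0.833
  ψ₂ = 0.833: g = 0.0007, g' = -0.435 → ψ₂ = 0.834
Converged at ψ₂ = 0.834.
  1: x = 0.117, y = 0.437
  2: x = 0.325, y = 0.216
  3: x = 0.559, y = 0.347

y_1 (drum 2) = 0.437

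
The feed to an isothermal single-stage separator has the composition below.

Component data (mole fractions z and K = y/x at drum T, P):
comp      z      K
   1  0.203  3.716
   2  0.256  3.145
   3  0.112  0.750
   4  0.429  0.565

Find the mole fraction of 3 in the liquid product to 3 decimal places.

x_3 = 0.145

Rachford–Rice: g(β) = Σ zᵢ(Kᵢ−1)/(1+β(Kᵢ−1)) = 0.
g(0) = ΣzᵢKᵢ − 1 = 0.886 and g(1) = 1 − Σzᵢ/Kᵢ = -0.045, so a root lies in (0, 1).
Newton iteration, β⁰ = 0.5:
  β = 0.500: g = 0.2283, g' = -0.685 → β = 0.833
  β = 0.833: g = 0.0379, g' = -0.503 → β = 0.909
Converged at β = 0.909.
Compositions from xᵢ = zᵢ/(1+β(Kᵢ−1)), yᵢ = Kᵢxᵢ:
  1: x = 0.059, y = 0.217
  2: x = 0.087, y = 0.273
  3: x = 0.145, y = 0.109
  4: x = 0.710, y = 0.401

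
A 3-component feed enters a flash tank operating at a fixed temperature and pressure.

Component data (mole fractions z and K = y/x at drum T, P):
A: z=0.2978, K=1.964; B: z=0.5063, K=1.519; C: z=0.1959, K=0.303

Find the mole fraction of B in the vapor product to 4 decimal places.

y_B = 0.5323

Material balance + equilibrium reduce to Σ zᵢ(Kᵢ−1)/(1+ψ(Kᵢ−1)) = 0.
Check two-phase: ΣzᵢKᵢ = 1.4133 > 1 and Σzᵢ/Kᵢ = 1.1315 > 1, so g(0) = 0.4133 > 0 and g(1) = -0.1315 < 0.
Newton–Raphson from ψ = 0.5:
  ψ = 0.5000: g = 0.19276, g' = -0.4362 → ψ = 0.9419
  ψ = 0.9419: g = -0.07057, g' = -0.9442 → ψ = 0.8672
  ψ = 0.8672: g = -0.00759, g' = -0.7551 → ψ = 0.8571
  ψ = 0.8571: g = -0.00010, g' = -0.7355 → ψ = 0.8570
Converged at ψ = 0.8570.
Compositions from xᵢ = zᵢ/(1+ψ(Kᵢ−1)), yᵢ = Kᵢxᵢ:
  A: x = 0.1631, y = 0.3203
  B: x = 0.3504, y = 0.5323
  C: x = 0.4865, y = 0.1474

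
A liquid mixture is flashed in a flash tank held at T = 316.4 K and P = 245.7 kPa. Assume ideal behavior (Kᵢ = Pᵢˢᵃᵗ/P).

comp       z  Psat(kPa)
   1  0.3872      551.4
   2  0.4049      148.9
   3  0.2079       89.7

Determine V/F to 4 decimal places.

V/F = 0.3131

Raoult's law: Kᵢ = Pᵢˢᵃᵗ/P = Pᵢˢᵃᵗ/245.7.
  K_1 = 551.4/245.7 = 2.244200, K_2 = 148.9/245.7 = 0.606024, K_3 = 89.7/245.7 = 0.365079
Material balance + equilibrium reduce to Σ zᵢ(Kᵢ−1)/(1+V/F(Kᵢ−1)) = 0.
g(0) = ΣzᵢKᵢ − 1 = 0.1902 and g(1) = 1 − Σzᵢ/Kᵢ = -0.4101, so a root lies in (0, 1).
Newton–Raphson from V/F = 0.5:
  V/F = 0.5000: g = -0.09505, g' = -0.5052 → V/F = 0.3118
  V/F = 0.3118: g = 0.00064, g' = -0.5231 → V/F = 0.3131
Converged at V/F = 0.3131.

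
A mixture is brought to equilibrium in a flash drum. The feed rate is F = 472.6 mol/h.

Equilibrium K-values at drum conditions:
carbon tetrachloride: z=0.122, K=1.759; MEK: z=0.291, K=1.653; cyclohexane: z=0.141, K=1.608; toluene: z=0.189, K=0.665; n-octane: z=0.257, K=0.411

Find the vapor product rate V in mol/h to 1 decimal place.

V = 216.4 mol/h

Material balance + equilibrium reduce to Σ zᵢ(Kᵢ−1)/(1+β(Kᵢ−1)) = 0.
g(0) = ΣzᵢKᵢ − 1 = 0.154 and g(1) = 1 − Σzᵢ/Kᵢ = -0.243, so a root lies in (0, 1).
Newton iteration, β⁰ = 0.36:
  β = 0.360: g = 0.0328, g' = -0.331 → β = 0.459
  β = 0.459: g = -0.0004, g' = -0.341 → β = 0.458
Converged at β = 0.458.
Then V = β·F = 0.4579·472.6 = 216.4 mol/h and L = F − V = 256.2 mol/h.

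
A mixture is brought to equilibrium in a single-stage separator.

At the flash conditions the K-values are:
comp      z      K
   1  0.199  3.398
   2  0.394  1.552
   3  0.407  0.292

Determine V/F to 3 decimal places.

V/F = 0.425

Newton–Raphson from V/F = 0.5:
  V/F = 0.500: g = -0.0586, g' = -0.799 → V/F = 0.427
  V/F = 0.427: g = -0.0010, g' = -0.777 → V/F = 0.425
Converged at V/F = 0.425.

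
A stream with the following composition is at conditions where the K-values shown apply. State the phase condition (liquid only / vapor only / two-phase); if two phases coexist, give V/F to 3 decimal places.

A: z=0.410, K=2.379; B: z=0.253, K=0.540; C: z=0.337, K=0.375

ΣzᵢKᵢ = 1.238; Σzᵢ/Kᵢ = 1.540.
Both exceed 1, so a two-phase solution exists.
Let ψ = V/F and solve Σ zᵢ(Kᵢ−1)/(1+ψ(Kᵢ−1)) = 0.
Newton–Raphson from ψ = 0.32:
  ψ = 0.320: g = -0.0075, g' = -0.655 → ψ = 0.309
Converged at ψ = 0.309.

two-phase, V/F = 0.309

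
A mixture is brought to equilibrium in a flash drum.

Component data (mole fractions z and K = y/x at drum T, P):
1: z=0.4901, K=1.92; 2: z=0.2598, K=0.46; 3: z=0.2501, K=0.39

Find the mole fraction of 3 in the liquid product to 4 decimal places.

x_3 = 0.3058

Rachford–Rice: g(ψ) = Σ zᵢ(Kᵢ−1)/(1+ψ(Kᵢ−1)) = 0.
g(0) = ΣzᵢKᵢ − 1 = 0.1580 and g(1) = 1 − Σzᵢ/Kᵢ = -0.4613, so a root lies in (0, 1).
Newton iteration, ψ⁰ = 0.5:
  ψ = 0.5000: g = -0.10286, g' = -0.5294 → ψ = 0.3057
  ψ = 0.3057: g = -0.00365, g' = -0.5020 → ψ = 0.2984
Converged at ψ = 0.2984.
Compositions from xᵢ = zᵢ/(1+ψ(Kᵢ−1)), yᵢ = Kᵢxᵢ:
  1: x = 0.3845, y = 0.7383
  2: x = 0.3097, y = 0.1425
  3: x = 0.3058, y = 0.1192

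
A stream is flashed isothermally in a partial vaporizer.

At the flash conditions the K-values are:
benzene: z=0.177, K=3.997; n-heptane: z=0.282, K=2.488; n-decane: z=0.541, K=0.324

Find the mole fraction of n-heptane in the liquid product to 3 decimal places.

x_n-heptane = 0.176

Material balance + equilibrium reduce to Σ zᵢ(Kᵢ−1)/(1+V/F(Kᵢ−1)) = 0.
g(0) = ΣzᵢKᵢ − 1 = 0.584 and g(1) = 1 − Σzᵢ/Kᵢ = -0.827, so a root lies in (0, 1).
Newton–Raphson from V/F = 0.5:
  V/F = 0.500: g = -0.0995, g' = -1.024 → V/F = 0.403
Converged at V/F = 0.403.
Compositions from xᵢ = zᵢ/(1+V/F(Kᵢ−1)), yᵢ = Kᵢxᵢ:
  benzene: x = 0.080, y = 0.320
  n-heptane: x = 0.176, y = 0.439
  n-decane: x = 0.744, y = 0.241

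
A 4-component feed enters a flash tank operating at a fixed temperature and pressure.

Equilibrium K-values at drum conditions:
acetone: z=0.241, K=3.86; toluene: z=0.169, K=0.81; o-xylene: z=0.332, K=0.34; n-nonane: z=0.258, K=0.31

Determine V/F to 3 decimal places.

V/F = 0.156

Material balance + equilibrium reduce to Σ zᵢ(Kᵢ−1)/(1+V/F(Kᵢ−1)) = 0.
Feasibility: ΣzᵢKᵢ = 1.260, Σzᵢ/Kᵢ = 2.080 — both > 1, two phases present.
Newton–Raphson from V/F = 0.37:
  V/F = 0.370: g = -0.2286, g' = -0.947 → V/F = 0.129
  V/F = 0.129: g = 0.0362, g' = -1.381 → V/F = 0.155
  V/F = 0.155: g = 0.0013, g' = -1.287 → V/F = 0.156
Converged at V/F = 0.156.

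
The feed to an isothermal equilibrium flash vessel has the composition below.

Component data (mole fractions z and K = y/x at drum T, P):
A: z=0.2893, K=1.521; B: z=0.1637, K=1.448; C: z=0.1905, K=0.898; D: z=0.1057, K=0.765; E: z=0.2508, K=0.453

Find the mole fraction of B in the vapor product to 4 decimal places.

Material balance + equilibrium reduce to Σ zᵢ(Kᵢ−1)/(1+ψ(Kᵢ−1)) = 0.
Check two-phase: ΣzᵢKᵢ = 1.0426 > 1 and Σzᵢ/Kᵢ = 1.2072 > 1, so g(0) = 0.0426 > 0 and g(1) = -0.2072 < 0.
Iterate (Newton) starting at ψ = 0.6:
  ψ = 0.6000: g = -0.08119, g' = -0.2424 → ψ = 0.2651
  ψ = 0.2651: g = -0.00892, g' = -0.1983 → ψ = 0.2201
  ψ = 0.2201: g = -0.00005, g' = -0.1960 → ψ = 0.2198
Converged at ψ = 0.2198.
Compositions from xᵢ = zᵢ/(1+ψ(Kᵢ−1)), yᵢ = Kᵢxᵢ:
  A: x = 0.2596, y = 0.3948
  B: x = 0.1490, y = 0.2158
  C: x = 0.1949, y = 0.1750
  D: x = 0.1115, y = 0.0853
  E: x = 0.2851, y = 0.1291

y_B = 0.2158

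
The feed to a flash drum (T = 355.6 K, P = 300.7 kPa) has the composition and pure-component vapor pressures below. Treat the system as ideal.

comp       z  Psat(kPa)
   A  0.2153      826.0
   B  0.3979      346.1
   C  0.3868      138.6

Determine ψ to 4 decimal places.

Raoult's law: Kᵢ = Pᵢˢᵃᵗ/P = Pᵢˢᵃᵗ/300.7.
  K_A = 826.0/300.7 = 2.746924, K_B = 346.1/300.7 = 1.150981, K_C = 138.6/300.7 = 0.460925
Newton–Raphson from ψ = 0.6:
  ψ = 0.6000: g = -0.06948, g' = -0.4098 → ψ = 0.4305
  ψ = 0.4305: g = -0.00043, g' = -0.4127 → ψ = 0.4294
Converged at ψ = 0.4294.

ψ = 0.4294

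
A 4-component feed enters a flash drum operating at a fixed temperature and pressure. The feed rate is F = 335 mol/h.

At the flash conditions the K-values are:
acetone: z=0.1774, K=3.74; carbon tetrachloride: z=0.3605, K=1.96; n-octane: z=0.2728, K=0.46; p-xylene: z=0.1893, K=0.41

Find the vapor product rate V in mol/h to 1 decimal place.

Rachford–Rice: g(ψ) = Σ zᵢ(Kᵢ−1)/(1+ψ(Kᵢ−1)) = 0.
Check two-phase: ΣzᵢKᵢ = 1.5732 > 1 and Σzᵢ/Kᵢ = 1.2861 > 1, so g(0) = 0.5732 > 0 and g(1) = -0.2861 < 0.
Newton–Raphson from ψ = 0.5:
  ψ = 0.5000: g = 0.07871, g' = -0.6706 → ψ = 0.6174
  ψ = 0.6174: g = 0.00122, g' = -0.6569 → ψ = 0.6192
Converged at ψ = 0.6192.
Then V = ψ·F = 0.6192·335 = 207.4 mol/h and L = F − V = 127.6 mol/h.

V = 207.4 mol/h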